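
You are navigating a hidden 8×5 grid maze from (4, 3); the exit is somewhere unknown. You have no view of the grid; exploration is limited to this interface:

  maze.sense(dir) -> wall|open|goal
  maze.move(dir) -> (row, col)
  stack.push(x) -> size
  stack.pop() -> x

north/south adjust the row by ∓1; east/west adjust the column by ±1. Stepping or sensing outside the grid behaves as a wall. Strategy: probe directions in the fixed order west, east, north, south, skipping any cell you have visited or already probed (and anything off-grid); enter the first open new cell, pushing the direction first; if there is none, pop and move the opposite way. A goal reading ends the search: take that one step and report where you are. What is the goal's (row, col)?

I use sense using dir→west, which returns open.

I call push using x→west, → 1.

I invoke move using dir→west, giving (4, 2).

I try sense using dir→west, yielding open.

Next I call push using x→west, yielding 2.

Invoking move using dir→west, giving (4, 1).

Calling sense using dir→west, and observe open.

Now I run push using x→west, — result: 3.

Now I run move using dir→west, yielding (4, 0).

Next I call sense using dir→north, — result: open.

I call push using x→north, and get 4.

Next I call move using dir→north, : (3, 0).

Now I run sense using dir→east, giving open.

Now I run push using x→east, and see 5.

Next I call move using dir→east, and get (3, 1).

Next I call sense using dir→east, and observe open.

Calling push using x→east, : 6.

I use move using dir→east, → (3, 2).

I invoke sense using dir→east, and see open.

Then push using x→east, — result: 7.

I run move using dir→east, giving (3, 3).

I invoke sense using dir→east, yielding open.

Then push using x→east, which returns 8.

I call move using dir→east, and see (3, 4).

Now I run sense using dir→north, → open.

Now I run push using x→north, and observe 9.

Then move using dir→north, and observe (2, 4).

Calling sense using dir→west, : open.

I call push using x→west, : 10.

I run move using dir→west, yielding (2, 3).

Then sense using dir→west, and get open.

I use push using x→west, : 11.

I run move using dir→west, and get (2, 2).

I try sense using dir→west, → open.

Next I call push using x→west, giving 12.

I try move using dir→west, which returns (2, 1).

I run sense using dir→west, yielding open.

I try push using x→west, yielding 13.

Using move using dir→west, — result: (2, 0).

Using sense using dir→north, : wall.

I call pop(), giving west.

Then move using dir→east, → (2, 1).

I run sense using dir→north, : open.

I try push using x→north, and observe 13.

I try move using dir→north, which returns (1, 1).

Invoking sense using dir→east, and see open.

I invoke push using x→east, giving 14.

I run move using dir→east, and see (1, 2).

I use sense using dir→east, yielding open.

Next I call push using x→east, and observe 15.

Then move using dir→east, : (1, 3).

Then sense using dir→east, and observe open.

I use push using x→east, and see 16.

Now I run move using dir→east, and see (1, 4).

Using sense using dir→north, and see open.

Using push using x→north, and get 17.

Then move using dir→north, — result: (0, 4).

I run sense using dir→west, — result: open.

Using push using x→west, and see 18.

Now I run move using dir→west, yielding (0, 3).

I call sense using dir→west, — result: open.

Next I call push using x→west, and observe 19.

I invoke move using dir→west, → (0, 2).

Now I run sense using dir→west, : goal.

Now I run move using dir→west, and observe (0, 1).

Answer: (0, 1)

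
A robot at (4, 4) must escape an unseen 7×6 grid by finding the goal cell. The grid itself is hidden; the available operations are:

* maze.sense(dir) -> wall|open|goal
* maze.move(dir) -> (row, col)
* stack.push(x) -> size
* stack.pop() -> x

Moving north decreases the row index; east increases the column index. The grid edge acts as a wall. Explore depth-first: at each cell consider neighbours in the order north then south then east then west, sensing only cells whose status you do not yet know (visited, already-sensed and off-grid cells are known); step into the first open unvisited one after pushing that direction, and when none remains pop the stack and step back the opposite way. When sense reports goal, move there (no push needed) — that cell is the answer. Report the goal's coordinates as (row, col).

>> maze.sense(dir: north)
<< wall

>> maze.sense(dir: south)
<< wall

>> maze.sense(dir: east)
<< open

>> stack.push(x: east)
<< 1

>> maze.move(dir: east)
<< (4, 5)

>> maze.sense(dir: north)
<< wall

>> maze.sense(dir: south)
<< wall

>> stack.pop()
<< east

>> maze.move(dir: west)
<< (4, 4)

>> maze.sense(dir: west)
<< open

>> stack.push(x: west)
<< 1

>> maze.move(dir: west)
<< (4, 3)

>> maze.sense(dir: north)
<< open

>> stack.push(x: north)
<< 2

>> maze.move(dir: north)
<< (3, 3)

>> maze.sense(dir: north)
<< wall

>> maze.sense(dir: west)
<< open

>> stack.push(x: west)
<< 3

>> maze.move(dir: west)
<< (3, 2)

>> maze.sense(dir: north)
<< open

>> stack.push(x: north)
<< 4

>> maze.move(dir: north)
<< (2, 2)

>> maze.sense(dir: north)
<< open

>> stack.push(x: north)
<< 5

>> maze.move(dir: north)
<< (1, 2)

>> maze.sense(dir: north)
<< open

>> stack.push(x: north)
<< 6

>> maze.move(dir: north)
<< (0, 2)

>> maze.sense(dir: east)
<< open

>> stack.push(x: east)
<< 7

>> maze.move(dir: east)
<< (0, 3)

>> maze.sense(dir: south)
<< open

>> stack.push(x: south)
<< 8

>> maze.move(dir: south)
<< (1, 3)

>> maze.sense(dir: east)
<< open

>> stack.push(x: east)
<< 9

>> maze.move(dir: east)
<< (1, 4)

>> maze.sense(dir: north)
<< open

>> stack.push(x: north)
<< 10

>> maze.move(dir: north)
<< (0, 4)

>> maze.sense(dir: east)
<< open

>> stack.push(x: east)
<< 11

>> maze.move(dir: east)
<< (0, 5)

>> maze.sense(dir: south)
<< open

>> stack.push(x: south)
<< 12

>> maze.move(dir: south)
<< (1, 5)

>> maze.sense(dir: south)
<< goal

>> maze.move(dir: south)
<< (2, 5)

Answer: (2, 5)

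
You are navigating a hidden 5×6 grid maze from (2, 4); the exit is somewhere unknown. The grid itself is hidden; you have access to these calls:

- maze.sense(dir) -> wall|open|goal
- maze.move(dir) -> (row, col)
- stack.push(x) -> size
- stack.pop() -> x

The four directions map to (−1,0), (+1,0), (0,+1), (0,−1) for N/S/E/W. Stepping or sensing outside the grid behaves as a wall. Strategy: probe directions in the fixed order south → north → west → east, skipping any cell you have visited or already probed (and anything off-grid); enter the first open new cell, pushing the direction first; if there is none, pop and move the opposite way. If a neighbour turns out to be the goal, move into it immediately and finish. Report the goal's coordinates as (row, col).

~$ maze.sense south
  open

~$ stack.push south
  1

~$ maze.move south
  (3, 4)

~$ maze.sense south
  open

~$ stack.push south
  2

~$ maze.move south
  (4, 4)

~$ maze.sense west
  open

~$ stack.push west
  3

~$ maze.move west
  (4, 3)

~$ maze.sense north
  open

~$ stack.push north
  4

~$ maze.move north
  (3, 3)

~$ maze.sense north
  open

~$ stack.push north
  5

~$ maze.move north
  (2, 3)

~$ maze.sense north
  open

~$ stack.push north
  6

~$ maze.move north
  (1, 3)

~$ maze.sense north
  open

~$ stack.push north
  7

~$ maze.move north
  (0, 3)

~$ maze.sense west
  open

~$ stack.push west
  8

~$ maze.move west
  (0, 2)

~$ maze.sense south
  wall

~$ maze.sense west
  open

~$ stack.push west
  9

~$ maze.move west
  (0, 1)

~$ maze.sense south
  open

~$ stack.push south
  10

~$ maze.move south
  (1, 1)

~$ maze.sense south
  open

~$ stack.push south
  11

~$ maze.move south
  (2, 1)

~$ maze.sense south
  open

~$ stack.push south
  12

~$ maze.move south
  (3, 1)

~$ maze.sense south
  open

~$ stack.push south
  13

~$ maze.move south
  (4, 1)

~$ maze.sense west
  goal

~$ maze.move west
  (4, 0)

Answer: (4, 0)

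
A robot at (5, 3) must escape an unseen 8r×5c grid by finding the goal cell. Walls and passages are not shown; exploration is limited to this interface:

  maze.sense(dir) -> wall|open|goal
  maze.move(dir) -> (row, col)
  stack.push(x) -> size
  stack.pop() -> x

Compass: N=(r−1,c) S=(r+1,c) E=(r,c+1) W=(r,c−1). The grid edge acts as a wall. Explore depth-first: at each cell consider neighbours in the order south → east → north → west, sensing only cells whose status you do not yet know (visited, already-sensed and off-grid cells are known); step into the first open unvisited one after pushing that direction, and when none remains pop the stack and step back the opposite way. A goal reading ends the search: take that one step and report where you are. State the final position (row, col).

Using maze.sense passing dir='south', giving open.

Invoking stack.push passing x='south', and observe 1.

Then maze.move passing dir='south', → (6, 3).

I run maze.sense passing dir='south', — result: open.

I run stack.push passing x='south', giving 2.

Invoking maze.move passing dir='south', and get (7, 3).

Now I run maze.sense passing dir='east', yielding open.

I try stack.push passing x='east', yielding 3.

Calling maze.move passing dir='east', — result: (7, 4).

Next I call maze.sense passing dir='north', — result: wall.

I run stack.pop(), — result: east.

Next I call maze.move passing dir='west', giving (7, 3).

Then maze.sense passing dir='west', : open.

Now I run stack.push passing x='west', and observe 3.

Then maze.move passing dir='west', giving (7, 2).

I try maze.sense passing dir='north', which returns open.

Calling stack.push passing x='north', and get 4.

I call maze.move passing dir='north', giving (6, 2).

Using maze.sense passing dir='north', yielding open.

I invoke stack.push passing x='north', — result: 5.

Calling maze.move passing dir='north', which returns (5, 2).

I call maze.sense passing dir='north', and get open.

I run stack.push passing x='north', — result: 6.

Next I call maze.move passing dir='north', giving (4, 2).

Calling maze.sense passing dir='east', giving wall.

Next I call maze.sense passing dir='north', which returns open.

I invoke stack.push passing x='north', : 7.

Now I run maze.move passing dir='north', which returns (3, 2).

I call maze.sense passing dir='east', — result: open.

Then stack.push passing x='east', — result: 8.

I use maze.move passing dir='east', which returns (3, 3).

I try maze.sense passing dir='east', and observe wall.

I call maze.sense passing dir='north', : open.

I run stack.push passing x='north', : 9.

Invoking maze.move passing dir='north', — result: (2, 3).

I try maze.sense passing dir='east', : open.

Then stack.push passing x='east', giving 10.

I call maze.move passing dir='east', and observe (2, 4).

Next I call maze.sense passing dir='north', which returns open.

I try stack.push passing x='north', : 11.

Then maze.move passing dir='north', and observe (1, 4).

Invoking maze.sense passing dir='north', — result: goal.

I try maze.move passing dir='north', : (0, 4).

Answer: (0, 4)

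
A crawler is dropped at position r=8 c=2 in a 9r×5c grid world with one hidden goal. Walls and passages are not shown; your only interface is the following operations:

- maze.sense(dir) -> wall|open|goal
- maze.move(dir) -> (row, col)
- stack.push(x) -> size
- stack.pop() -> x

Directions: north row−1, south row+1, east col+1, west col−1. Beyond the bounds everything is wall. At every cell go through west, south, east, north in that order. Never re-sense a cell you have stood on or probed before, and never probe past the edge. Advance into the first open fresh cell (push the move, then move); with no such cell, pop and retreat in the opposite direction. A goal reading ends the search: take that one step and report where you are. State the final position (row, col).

·→ maze.sense(dir=west)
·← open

·→ stack.push(x=west)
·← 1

·→ maze.move(dir=west)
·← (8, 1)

·→ maze.sense(dir=west)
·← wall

·→ maze.sense(dir=north)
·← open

·→ stack.push(x=north)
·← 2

·→ maze.move(dir=north)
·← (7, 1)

·→ maze.sense(dir=west)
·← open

·→ stack.push(x=west)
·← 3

·→ maze.move(dir=west)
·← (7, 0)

·→ maze.sense(dir=north)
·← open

·→ stack.push(x=north)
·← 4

·→ maze.move(dir=north)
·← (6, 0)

·→ maze.sense(dir=east)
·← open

·→ stack.push(x=east)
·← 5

·→ maze.move(dir=east)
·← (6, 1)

·→ maze.sense(dir=east)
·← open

·→ stack.push(x=east)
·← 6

·→ maze.move(dir=east)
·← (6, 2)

·→ maze.sense(dir=south)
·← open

·→ stack.push(x=south)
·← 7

·→ maze.move(dir=south)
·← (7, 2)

·→ maze.sense(dir=east)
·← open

·→ stack.push(x=east)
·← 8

·→ maze.move(dir=east)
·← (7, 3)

·→ maze.sense(dir=south)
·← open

·→ stack.push(x=south)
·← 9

·→ maze.move(dir=south)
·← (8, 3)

·→ maze.sense(dir=east)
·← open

·→ stack.push(x=east)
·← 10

·→ maze.move(dir=east)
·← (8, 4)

·→ maze.sense(dir=north)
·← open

·→ stack.push(x=north)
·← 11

·→ maze.move(dir=north)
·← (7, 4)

·→ maze.sense(dir=north)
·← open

·→ stack.push(x=north)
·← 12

·→ maze.move(dir=north)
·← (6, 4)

·→ maze.sense(dir=west)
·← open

·→ stack.push(x=west)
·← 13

·→ maze.move(dir=west)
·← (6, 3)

·→ maze.sense(dir=north)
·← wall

·→ stack.pop()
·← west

·→ maze.move(dir=east)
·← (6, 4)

·→ maze.sense(dir=north)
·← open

·→ stack.push(x=north)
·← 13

·→ maze.move(dir=north)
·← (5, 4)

·→ maze.sense(dir=north)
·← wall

·→ stack.pop()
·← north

·→ maze.move(dir=south)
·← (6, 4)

·→ stack.pop()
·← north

·→ maze.move(dir=south)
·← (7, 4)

·→ stack.pop()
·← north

·→ maze.move(dir=south)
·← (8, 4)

·→ stack.pop()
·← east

·→ maze.move(dir=west)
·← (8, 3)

·→ stack.pop()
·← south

·→ maze.move(dir=north)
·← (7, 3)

·→ stack.pop()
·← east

·→ maze.move(dir=west)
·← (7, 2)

·→ stack.pop()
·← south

·→ maze.move(dir=north)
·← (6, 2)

·→ maze.sense(dir=north)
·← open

·→ stack.push(x=north)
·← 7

·→ maze.move(dir=north)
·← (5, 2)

·→ maze.sense(dir=west)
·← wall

·→ maze.sense(dir=north)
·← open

·→ stack.push(x=north)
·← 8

·→ maze.move(dir=north)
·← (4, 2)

·→ maze.sense(dir=west)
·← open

·→ stack.push(x=west)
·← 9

·→ maze.move(dir=west)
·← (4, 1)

·→ maze.sense(dir=west)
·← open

·→ stack.push(x=west)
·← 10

·→ maze.move(dir=west)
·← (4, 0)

·→ maze.sense(dir=south)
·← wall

·→ maze.sense(dir=north)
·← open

·→ stack.push(x=north)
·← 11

·→ maze.move(dir=north)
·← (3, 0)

·→ maze.sense(dir=east)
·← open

·→ stack.push(x=east)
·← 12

·→ maze.move(dir=east)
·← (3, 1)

·→ maze.sense(dir=east)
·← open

·→ stack.push(x=east)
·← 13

·→ maze.move(dir=east)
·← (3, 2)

·→ maze.sense(dir=east)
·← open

·→ stack.push(x=east)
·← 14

·→ maze.move(dir=east)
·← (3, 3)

·→ maze.sense(dir=south)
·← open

·→ stack.push(x=south)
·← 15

·→ maze.move(dir=south)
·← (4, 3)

·→ stack.pop()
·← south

·→ maze.move(dir=north)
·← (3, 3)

·→ maze.sense(dir=east)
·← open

·→ stack.push(x=east)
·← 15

·→ maze.move(dir=east)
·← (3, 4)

·→ maze.sense(dir=north)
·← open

·→ stack.push(x=north)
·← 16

·→ maze.move(dir=north)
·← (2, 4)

·→ maze.sense(dir=west)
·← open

·→ stack.push(x=west)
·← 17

·→ maze.move(dir=west)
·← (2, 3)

·→ maze.sense(dir=west)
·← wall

·→ maze.sense(dir=north)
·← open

·→ stack.push(x=north)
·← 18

·→ maze.move(dir=north)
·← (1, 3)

·→ maze.sense(dir=west)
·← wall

·→ maze.sense(dir=east)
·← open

·→ stack.push(x=east)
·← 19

·→ maze.move(dir=east)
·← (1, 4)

·→ maze.sense(dir=north)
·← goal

·→ maze.move(dir=north)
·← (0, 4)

Answer: (0, 4)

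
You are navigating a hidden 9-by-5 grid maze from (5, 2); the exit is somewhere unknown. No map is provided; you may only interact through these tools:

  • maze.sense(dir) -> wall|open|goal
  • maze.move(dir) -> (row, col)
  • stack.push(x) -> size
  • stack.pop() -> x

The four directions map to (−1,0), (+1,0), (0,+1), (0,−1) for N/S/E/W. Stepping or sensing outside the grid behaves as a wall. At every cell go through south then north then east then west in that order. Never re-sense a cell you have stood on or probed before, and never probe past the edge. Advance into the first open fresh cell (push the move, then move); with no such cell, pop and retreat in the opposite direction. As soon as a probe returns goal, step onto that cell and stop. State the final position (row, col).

$ maze.sense dir: south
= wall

$ maze.sense dir: north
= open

$ stack.push x: north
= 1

$ maze.move dir: north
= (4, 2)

$ maze.sense dir: north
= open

$ stack.push x: north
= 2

$ maze.move dir: north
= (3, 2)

$ maze.sense dir: north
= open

$ stack.push x: north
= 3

$ maze.move dir: north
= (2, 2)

$ maze.sense dir: north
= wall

$ maze.sense dir: east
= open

$ stack.push x: east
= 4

$ maze.move dir: east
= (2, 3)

$ maze.sense dir: south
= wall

$ maze.sense dir: north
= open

$ stack.push x: north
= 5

$ maze.move dir: north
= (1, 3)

$ maze.sense dir: north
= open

$ stack.push x: north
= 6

$ maze.move dir: north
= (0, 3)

$ maze.sense dir: east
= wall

$ maze.sense dir: west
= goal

$ maze.move dir: west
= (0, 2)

Answer: (0, 2)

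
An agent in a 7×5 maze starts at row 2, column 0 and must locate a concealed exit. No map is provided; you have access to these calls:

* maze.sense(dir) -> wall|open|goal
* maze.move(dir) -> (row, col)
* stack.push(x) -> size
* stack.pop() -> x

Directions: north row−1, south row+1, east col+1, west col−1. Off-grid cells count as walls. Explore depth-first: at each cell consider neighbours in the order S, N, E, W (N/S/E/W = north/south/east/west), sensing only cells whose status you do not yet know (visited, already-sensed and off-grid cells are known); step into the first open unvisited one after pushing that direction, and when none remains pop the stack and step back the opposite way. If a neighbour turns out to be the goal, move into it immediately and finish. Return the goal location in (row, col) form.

% 1. maze.sense(dir: south) ~> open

% 2. stack.push(x: south) ~> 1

% 3. maze.move(dir: south) ~> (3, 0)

% 4. maze.sense(dir: south) ~> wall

% 5. maze.sense(dir: east) ~> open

% 6. stack.push(x: east) ~> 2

% 7. maze.move(dir: east) ~> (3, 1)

% 8. maze.sense(dir: south) ~> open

% 9. stack.push(x: south) ~> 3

% 10. maze.move(dir: south) ~> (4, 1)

% 11. maze.sense(dir: south) ~> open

% 12. stack.push(x: south) ~> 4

% 13. maze.move(dir: south) ~> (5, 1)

% 14. maze.sense(dir: south) ~> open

% 15. stack.push(x: south) ~> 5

% 16. maze.move(dir: south) ~> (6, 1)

% 17. maze.sense(dir: east) ~> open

% 18. stack.push(x: east) ~> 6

% 19. maze.move(dir: east) ~> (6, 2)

% 20. maze.sense(dir: north) ~> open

% 21. stack.push(x: north) ~> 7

% 22. maze.move(dir: north) ~> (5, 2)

% 23. maze.sense(dir: north) ~> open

% 24. stack.push(x: north) ~> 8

% 25. maze.move(dir: north) ~> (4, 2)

% 26. maze.sense(dir: north) ~> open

% 27. stack.push(x: north) ~> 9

% 28. maze.move(dir: north) ~> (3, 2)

% 29. maze.sense(dir: north) ~> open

% 30. stack.push(x: north) ~> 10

% 31. maze.move(dir: north) ~> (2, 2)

% 32. maze.sense(dir: north) ~> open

% 33. stack.push(x: north) ~> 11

% 34. maze.move(dir: north) ~> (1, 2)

% 35. maze.sense(dir: north) ~> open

% 36. stack.push(x: north) ~> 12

% 37. maze.move(dir: north) ~> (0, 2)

% 38. maze.sense(dir: east) ~> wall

% 39. maze.sense(dir: west) ~> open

% 40. stack.push(x: west) ~> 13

% 41. maze.move(dir: west) ~> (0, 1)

% 42. maze.sense(dir: south) ~> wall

% 43. maze.sense(dir: west) ~> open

% 44. stack.push(x: west) ~> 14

% 45. maze.move(dir: west) ~> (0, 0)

% 46. maze.sense(dir: south) ~> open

% 47. stack.push(x: south) ~> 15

% 48. maze.move(dir: south) ~> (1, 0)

% 49. stack.pop() ~> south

% 50. maze.move(dir: north) ~> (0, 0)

% 51. stack.pop() ~> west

% 52. maze.move(dir: east) ~> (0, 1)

% 53. stack.pop() ~> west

% 54. maze.move(dir: east) ~> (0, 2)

% 55. stack.pop() ~> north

% 56. maze.move(dir: south) ~> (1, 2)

% 57. maze.sense(dir: east) ~> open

% 58. stack.push(x: east) ~> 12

% 59. maze.move(dir: east) ~> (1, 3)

% 60. maze.sense(dir: south) ~> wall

% 61. maze.sense(dir: east) ~> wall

% 62. stack.pop() ~> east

% 63. maze.move(dir: west) ~> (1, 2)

% 64. stack.pop() ~> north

% 65. maze.move(dir: south) ~> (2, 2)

% 66. maze.sense(dir: west) ~> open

% 67. stack.push(x: west) ~> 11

% 68. maze.move(dir: west) ~> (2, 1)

% 69. stack.pop() ~> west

% 70. maze.move(dir: east) ~> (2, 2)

% 71. stack.pop() ~> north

% 72. maze.move(dir: south) ~> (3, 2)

% 73. maze.sense(dir: east) ~> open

% 74. stack.push(x: east) ~> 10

% 75. maze.move(dir: east) ~> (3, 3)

% 76. maze.sense(dir: south) ~> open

% 77. stack.push(x: south) ~> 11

% 78. maze.move(dir: south) ~> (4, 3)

% 79. maze.sense(dir: south) ~> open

% 80. stack.push(x: south) ~> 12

% 81. maze.move(dir: south) ~> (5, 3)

% 82. maze.sense(dir: south) ~> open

% 83. stack.push(x: south) ~> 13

% 84. maze.move(dir: south) ~> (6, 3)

% 85. maze.sense(dir: east) ~> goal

% 86. maze.move(dir: east) ~> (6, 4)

Answer: (6, 4)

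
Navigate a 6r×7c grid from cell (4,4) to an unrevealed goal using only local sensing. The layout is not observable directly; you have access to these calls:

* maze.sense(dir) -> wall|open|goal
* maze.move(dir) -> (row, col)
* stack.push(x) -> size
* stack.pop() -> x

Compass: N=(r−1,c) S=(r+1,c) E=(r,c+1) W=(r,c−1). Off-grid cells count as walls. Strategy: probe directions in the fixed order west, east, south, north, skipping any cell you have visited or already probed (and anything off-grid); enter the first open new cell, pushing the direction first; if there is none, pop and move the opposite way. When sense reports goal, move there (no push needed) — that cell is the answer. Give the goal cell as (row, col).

·→ sense(dir=west)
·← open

·→ push(x=west)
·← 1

·→ move(dir=west)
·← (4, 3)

·→ sense(dir=west)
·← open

·→ push(x=west)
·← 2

·→ move(dir=west)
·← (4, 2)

·→ sense(dir=west)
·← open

·→ push(x=west)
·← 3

·→ move(dir=west)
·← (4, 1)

·→ sense(dir=west)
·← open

·→ push(x=west)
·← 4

·→ move(dir=west)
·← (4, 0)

·→ sense(dir=south)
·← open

·→ push(x=south)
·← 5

·→ move(dir=south)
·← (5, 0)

·→ sense(dir=east)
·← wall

·→ pop()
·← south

·→ move(dir=north)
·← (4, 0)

·→ sense(dir=north)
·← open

·→ push(x=north)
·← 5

·→ move(dir=north)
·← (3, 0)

·→ sense(dir=east)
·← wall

·→ sense(dir=north)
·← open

·→ push(x=north)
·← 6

·→ move(dir=north)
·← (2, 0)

·→ sense(dir=east)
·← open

·→ push(x=east)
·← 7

·→ move(dir=east)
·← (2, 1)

·→ sense(dir=east)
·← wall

·→ sense(dir=north)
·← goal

·→ move(dir=north)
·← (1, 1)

Answer: (1, 1)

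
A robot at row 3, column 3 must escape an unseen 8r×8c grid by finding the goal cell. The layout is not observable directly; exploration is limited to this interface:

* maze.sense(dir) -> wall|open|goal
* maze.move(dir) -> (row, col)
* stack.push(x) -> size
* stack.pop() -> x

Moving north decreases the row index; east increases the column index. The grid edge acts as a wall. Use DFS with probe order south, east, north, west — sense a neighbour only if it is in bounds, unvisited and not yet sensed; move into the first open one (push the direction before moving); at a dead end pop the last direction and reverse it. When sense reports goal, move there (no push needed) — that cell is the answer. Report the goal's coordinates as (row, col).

I call maze.sense(dir=south), yielding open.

Now I run stack.push(x=south), yielding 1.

Calling maze.move(dir=south), giving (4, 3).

Next I call maze.sense(dir=south), and observe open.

I run stack.push(x=south), which returns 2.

I invoke maze.move(dir=south), giving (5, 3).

I use maze.sense(dir=south), and observe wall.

Invoking maze.sense(dir=east), which returns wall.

Then maze.sense(dir=west), → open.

Then stack.push(x=west), : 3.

Next I call maze.move(dir=west), and see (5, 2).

I invoke maze.sense(dir=south), and observe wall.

Using maze.sense(dir=north), giving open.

Then stack.push(x=north), which returns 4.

I use maze.move(dir=north), — result: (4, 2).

I try maze.sense(dir=north), — result: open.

Then stack.push(x=north), : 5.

Now I run maze.move(dir=north), which returns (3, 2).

I use maze.sense(dir=north), yielding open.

I try stack.push(x=north), : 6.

I try maze.move(dir=north), which returns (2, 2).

Now I run maze.sense(dir=east), and observe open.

Now I run stack.push(x=east), and see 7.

I run maze.move(dir=east), and observe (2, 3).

I run maze.sense(dir=east), which returns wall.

Now I run maze.sense(dir=north), and get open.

Then stack.push(x=north), : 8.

Invoking maze.move(dir=north), — result: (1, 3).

Invoking maze.sense(dir=east), which returns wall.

I call maze.sense(dir=north), and get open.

I call stack.push(x=north), giving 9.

Then maze.move(dir=north), giving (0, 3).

I invoke maze.sense(dir=east), : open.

Calling stack.push(x=east), giving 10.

Next I call maze.move(dir=east), → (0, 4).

Calling maze.sense(dir=east), which returns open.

I run stack.push(x=east), → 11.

Using maze.move(dir=east), and see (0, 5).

Next I call maze.sense(dir=south), — result: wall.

I try maze.sense(dir=east), giving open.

Next I call stack.push(x=east), — result: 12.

I invoke maze.move(dir=east), — result: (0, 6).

I run maze.sense(dir=south), and see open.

Using stack.push(x=south), → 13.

Calling maze.move(dir=south), yielding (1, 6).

Invoking maze.sense(dir=south), giving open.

I run stack.push(x=south), — result: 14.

Calling maze.move(dir=south), — result: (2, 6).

I call maze.sense(dir=south), and observe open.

Calling stack.push(x=south), — result: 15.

I run maze.move(dir=south), giving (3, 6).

I use maze.sense(dir=south), yielding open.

Next I call stack.push(x=south), giving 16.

I call maze.move(dir=south), and see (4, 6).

Then maze.sense(dir=south), and get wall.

Calling maze.sense(dir=east), → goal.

Now I run maze.move(dir=east), → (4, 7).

Answer: (4, 7)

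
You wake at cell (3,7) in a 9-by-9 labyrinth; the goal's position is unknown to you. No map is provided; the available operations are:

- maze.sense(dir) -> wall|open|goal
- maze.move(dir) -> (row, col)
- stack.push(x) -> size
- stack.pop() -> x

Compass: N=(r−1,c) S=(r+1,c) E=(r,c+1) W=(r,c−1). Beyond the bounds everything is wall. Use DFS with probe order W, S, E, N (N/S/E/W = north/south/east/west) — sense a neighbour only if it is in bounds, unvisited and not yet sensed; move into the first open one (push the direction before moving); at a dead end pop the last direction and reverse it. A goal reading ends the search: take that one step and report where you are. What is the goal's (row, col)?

I try maze.sense passing dir→west, giving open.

Using stack.push passing x→west, and see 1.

Now I run maze.move passing dir→west, and get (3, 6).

I invoke maze.sense passing dir→west, which returns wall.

Invoking maze.sense passing dir→south, : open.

I invoke stack.push passing x→south, which returns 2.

Calling maze.move passing dir→south, : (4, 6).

I run maze.sense passing dir→west, yielding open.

I use stack.push passing x→west, — result: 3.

I try maze.move passing dir→west, — result: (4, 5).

Calling maze.sense passing dir→west, yielding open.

I call stack.push passing x→west, and see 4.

I try maze.move passing dir→west, → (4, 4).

I run maze.sense passing dir→west, and get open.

I invoke stack.push passing x→west, yielding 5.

Calling maze.move passing dir→west, : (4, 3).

I try maze.sense passing dir→west, giving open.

Using stack.push passing x→west, and observe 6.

I use maze.move passing dir→west, and get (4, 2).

I invoke maze.sense passing dir→west, — result: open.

I use stack.push passing x→west, → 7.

Invoking maze.move passing dir→west, and get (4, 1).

Now I run maze.sense passing dir→west, and get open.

Calling stack.push passing x→west, and observe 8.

I try maze.move passing dir→west, → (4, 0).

Using maze.sense passing dir→south, → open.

I use stack.push passing x→south, and get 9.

I try maze.move passing dir→south, and see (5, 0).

I call maze.sense passing dir→south, giving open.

I run stack.push passing x→south, yielding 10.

Invoking maze.move passing dir→south, and observe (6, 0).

I use maze.sense passing dir→south, : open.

I try stack.push passing x→south, → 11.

Then maze.move passing dir→south, yielding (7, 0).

I call maze.sense passing dir→south, which returns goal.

I use maze.move passing dir→south, which returns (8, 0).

Answer: (8, 0)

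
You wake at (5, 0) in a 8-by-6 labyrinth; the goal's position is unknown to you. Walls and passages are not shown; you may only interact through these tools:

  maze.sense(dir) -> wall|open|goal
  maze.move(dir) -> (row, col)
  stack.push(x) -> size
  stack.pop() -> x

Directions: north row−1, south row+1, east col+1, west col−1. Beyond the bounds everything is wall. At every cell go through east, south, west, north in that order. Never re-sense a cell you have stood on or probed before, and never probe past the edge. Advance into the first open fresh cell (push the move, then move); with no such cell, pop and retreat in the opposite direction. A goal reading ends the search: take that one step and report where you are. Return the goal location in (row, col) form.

> maze.sense dir: east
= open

> stack.push x: east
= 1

> maze.move dir: east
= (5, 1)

> maze.sense dir: east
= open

> stack.push x: east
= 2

> maze.move dir: east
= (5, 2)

> maze.sense dir: east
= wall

> maze.sense dir: south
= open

> stack.push x: south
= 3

> maze.move dir: south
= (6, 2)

> maze.sense dir: east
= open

> stack.push x: east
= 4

> maze.move dir: east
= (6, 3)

> maze.sense dir: east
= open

> stack.push x: east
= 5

> maze.move dir: east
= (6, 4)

> maze.sense dir: east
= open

> stack.push x: east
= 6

> maze.move dir: east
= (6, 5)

> maze.sense dir: south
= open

> stack.push x: south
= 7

> maze.move dir: south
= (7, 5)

> maze.sense dir: west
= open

> stack.push x: west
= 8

> maze.move dir: west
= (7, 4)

> maze.sense dir: west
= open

> stack.push x: west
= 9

> maze.move dir: west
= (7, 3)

> maze.sense dir: west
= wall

> stack.pop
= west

> maze.move dir: east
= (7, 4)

> stack.pop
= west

> maze.move dir: east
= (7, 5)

> stack.pop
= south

> maze.move dir: north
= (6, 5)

> maze.sense dir: north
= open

> stack.push x: north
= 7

> maze.move dir: north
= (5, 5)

> maze.sense dir: west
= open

> stack.push x: west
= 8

> maze.move dir: west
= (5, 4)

> maze.sense dir: north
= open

> stack.push x: north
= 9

> maze.move dir: north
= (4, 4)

> maze.sense dir: east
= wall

> maze.sense dir: west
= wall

> maze.sense dir: north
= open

> stack.push x: north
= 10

> maze.move dir: north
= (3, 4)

> maze.sense dir: east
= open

> stack.push x: east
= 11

> maze.move dir: east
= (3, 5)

> maze.sense dir: north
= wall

> stack.pop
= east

> maze.move dir: west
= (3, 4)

> maze.sense dir: west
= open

> stack.push x: west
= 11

> maze.move dir: west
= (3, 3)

> maze.sense dir: west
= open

> stack.push x: west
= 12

> maze.move dir: west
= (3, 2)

> maze.sense dir: south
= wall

> maze.sense dir: west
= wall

> maze.sense dir: north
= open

> stack.push x: north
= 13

> maze.move dir: north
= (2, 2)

> maze.sense dir: east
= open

> stack.push x: east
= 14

> maze.move dir: east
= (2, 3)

> maze.sense dir: east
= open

> stack.push x: east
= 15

> maze.move dir: east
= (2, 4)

> maze.sense dir: north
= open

> stack.push x: north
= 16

> maze.move dir: north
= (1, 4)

> maze.sense dir: east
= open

> stack.push x: east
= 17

> maze.move dir: east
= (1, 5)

> maze.sense dir: north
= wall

> stack.pop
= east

> maze.move dir: west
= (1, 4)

> maze.sense dir: west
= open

> stack.push x: west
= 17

> maze.move dir: west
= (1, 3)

> maze.sense dir: west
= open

> stack.push x: west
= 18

> maze.move dir: west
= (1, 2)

> maze.sense dir: west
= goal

> maze.move dir: west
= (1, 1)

Answer: (1, 1)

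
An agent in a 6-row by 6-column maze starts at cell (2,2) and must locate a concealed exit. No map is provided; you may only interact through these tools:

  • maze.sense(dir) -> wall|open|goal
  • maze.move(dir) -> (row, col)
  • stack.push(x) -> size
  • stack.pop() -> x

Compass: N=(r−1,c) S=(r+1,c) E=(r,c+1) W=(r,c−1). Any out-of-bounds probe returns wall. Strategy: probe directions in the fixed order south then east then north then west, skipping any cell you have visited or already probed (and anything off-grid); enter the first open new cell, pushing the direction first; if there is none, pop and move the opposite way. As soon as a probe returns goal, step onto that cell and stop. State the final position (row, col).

Now I run maze.sense passing dir: south, giving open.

Using stack.push passing x: south, — result: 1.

I invoke maze.move passing dir: south, giving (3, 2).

I run maze.sense passing dir: south, yielding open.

I call stack.push passing x: south, and get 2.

I invoke maze.move passing dir: south, and see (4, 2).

I call maze.sense passing dir: south, — result: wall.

I use maze.sense passing dir: east, and see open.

Invoking stack.push passing x: east, and see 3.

Then maze.move passing dir: east, : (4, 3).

I run maze.sense passing dir: south, yielding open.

Calling stack.push passing x: south, and observe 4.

I run maze.move passing dir: south, and see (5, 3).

Now I run maze.sense passing dir: east, and see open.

I run stack.push passing x: east, yielding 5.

Invoking maze.move passing dir: east, and get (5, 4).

I try maze.sense passing dir: east, which returns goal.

I invoke maze.move passing dir: east, → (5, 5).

Answer: (5, 5)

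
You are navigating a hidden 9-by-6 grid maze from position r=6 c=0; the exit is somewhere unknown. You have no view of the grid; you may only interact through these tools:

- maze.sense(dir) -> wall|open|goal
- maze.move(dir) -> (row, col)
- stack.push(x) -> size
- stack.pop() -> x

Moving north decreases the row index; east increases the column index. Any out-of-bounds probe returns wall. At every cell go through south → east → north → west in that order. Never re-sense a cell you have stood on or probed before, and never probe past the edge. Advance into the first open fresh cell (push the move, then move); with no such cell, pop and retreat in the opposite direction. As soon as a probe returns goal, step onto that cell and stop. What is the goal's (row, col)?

Next I call sense using dir→south, and get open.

I call push using x→south, and get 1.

I use move using dir→south, : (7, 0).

I try sense using dir→south, → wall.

Invoking sense using dir→east, and see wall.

I try pop(), → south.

I try move using dir→north, which returns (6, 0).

Using sense using dir→east, — result: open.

I try push using x→east, — result: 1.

I try move using dir→east, yielding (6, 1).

I try sense using dir→east, and get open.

Invoking push using x→east, yielding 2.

I invoke move using dir→east, yielding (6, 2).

Next I call sense using dir→south, giving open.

I run push using x→south, and get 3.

Then move using dir→south, — result: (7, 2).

I invoke sense using dir→south, yielding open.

I invoke push using x→south, and observe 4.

Calling move using dir→south, and observe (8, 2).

Now I run sense using dir→east, and see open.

I invoke push using x→east, yielding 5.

Now I run move using dir→east, yielding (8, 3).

I use sense using dir→east, yielding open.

Next I call push using x→east, which returns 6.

I run move using dir→east, and see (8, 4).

Calling sense using dir→east, giving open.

Calling push using x→east, and observe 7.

Next I call move using dir→east, which returns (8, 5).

I invoke sense using dir→north, and observe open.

I try push using x→north, — result: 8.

Next I call move using dir→north, giving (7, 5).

Calling sense using dir→north, : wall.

I run sense using dir→west, and observe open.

I invoke push using x→west, → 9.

I run move using dir→west, giving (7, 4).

Using sense using dir→north, : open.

Calling push using x→north, and observe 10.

Using move using dir→north, which returns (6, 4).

I call sense using dir→north, yielding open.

Invoking push using x→north, — result: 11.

I use move using dir→north, → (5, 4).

Next I call sense using dir→east, and observe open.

I try push using x→east, : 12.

I call move using dir→east, which returns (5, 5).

I run sense using dir→north, — result: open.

I try push using x→north, — result: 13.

Next I call move using dir→north, and observe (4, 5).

Using sense using dir→north, : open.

Calling push using x→north, → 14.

Calling move using dir→north, yielding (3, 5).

I use sense using dir→north, and get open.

Now I run push using x→north, which returns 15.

Calling move using dir→north, and observe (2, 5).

I call sense using dir→north, which returns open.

Calling push using x→north, — result: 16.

Now I run move using dir→north, yielding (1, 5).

I call sense using dir→north, and see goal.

I try move using dir→north, and get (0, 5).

Answer: (0, 5)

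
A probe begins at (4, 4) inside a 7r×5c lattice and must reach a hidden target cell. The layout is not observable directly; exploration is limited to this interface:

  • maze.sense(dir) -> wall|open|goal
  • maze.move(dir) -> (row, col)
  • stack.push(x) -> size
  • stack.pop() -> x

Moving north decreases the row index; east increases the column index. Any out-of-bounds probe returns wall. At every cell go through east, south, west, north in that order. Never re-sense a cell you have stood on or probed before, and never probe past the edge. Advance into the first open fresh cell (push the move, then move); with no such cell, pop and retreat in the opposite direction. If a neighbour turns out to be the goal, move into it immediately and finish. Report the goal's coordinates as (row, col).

Action: maze.sense[south]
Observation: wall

Action: maze.sense[west]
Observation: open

Action: stack.push[west]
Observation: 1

Action: maze.move[west]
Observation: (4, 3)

Action: maze.sense[south]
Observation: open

Action: stack.push[south]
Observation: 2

Action: maze.move[south]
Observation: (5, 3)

Action: maze.sense[south]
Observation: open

Action: stack.push[south]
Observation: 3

Action: maze.move[south]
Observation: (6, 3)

Action: maze.sense[east]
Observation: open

Action: stack.push[east]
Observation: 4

Action: maze.move[east]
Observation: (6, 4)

Action: stack.pop[]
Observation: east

Action: maze.move[west]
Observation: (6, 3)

Action: maze.sense[west]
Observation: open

Action: stack.push[west]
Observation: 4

Action: maze.move[west]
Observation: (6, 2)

Action: maze.sense[west]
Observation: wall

Action: maze.sense[north]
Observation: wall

Action: stack.pop[]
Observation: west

Action: maze.move[east]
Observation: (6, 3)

Action: stack.pop[]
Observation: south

Action: maze.move[north]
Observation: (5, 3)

Action: stack.pop[]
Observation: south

Action: maze.move[north]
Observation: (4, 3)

Action: maze.sense[west]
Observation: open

Action: stack.push[west]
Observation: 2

Action: maze.move[west]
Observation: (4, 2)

Action: maze.sense[west]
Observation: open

Action: stack.push[west]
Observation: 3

Action: maze.move[west]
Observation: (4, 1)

Action: maze.sense[south]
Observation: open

Action: stack.push[south]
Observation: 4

Action: maze.move[south]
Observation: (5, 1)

Action: maze.sense[west]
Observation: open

Action: stack.push[west]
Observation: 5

Action: maze.move[west]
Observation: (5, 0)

Action: maze.sense[south]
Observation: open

Action: stack.push[south]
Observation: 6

Action: maze.move[south]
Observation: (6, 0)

Action: stack.pop[]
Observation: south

Action: maze.move[north]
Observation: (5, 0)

Action: maze.sense[north]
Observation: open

Action: stack.push[north]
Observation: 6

Action: maze.move[north]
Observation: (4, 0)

Action: maze.sense[north]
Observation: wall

Action: stack.pop[]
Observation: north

Action: maze.move[south]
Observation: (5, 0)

Action: stack.pop[]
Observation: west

Action: maze.move[east]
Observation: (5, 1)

Action: stack.pop[]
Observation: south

Action: maze.move[north]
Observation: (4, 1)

Action: maze.sense[north]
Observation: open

Action: stack.push[north]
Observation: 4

Action: maze.move[north]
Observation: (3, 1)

Action: maze.sense[east]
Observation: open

Action: stack.push[east]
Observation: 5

Action: maze.move[east]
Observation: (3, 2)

Action: maze.sense[east]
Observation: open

Action: stack.push[east]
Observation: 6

Action: maze.move[east]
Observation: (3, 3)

Action: maze.sense[east]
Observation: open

Action: stack.push[east]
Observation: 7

Action: maze.move[east]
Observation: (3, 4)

Action: maze.sense[north]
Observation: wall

Action: stack.pop[]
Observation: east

Action: maze.move[west]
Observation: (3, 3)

Action: maze.sense[north]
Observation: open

Action: stack.push[north]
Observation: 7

Action: maze.move[north]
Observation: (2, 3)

Action: maze.sense[west]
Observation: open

Action: stack.push[west]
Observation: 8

Action: maze.move[west]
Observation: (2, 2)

Action: maze.sense[west]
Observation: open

Action: stack.push[west]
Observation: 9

Action: maze.move[west]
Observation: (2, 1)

Action: maze.sense[west]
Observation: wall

Action: maze.sense[north]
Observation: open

Action: stack.push[north]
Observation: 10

Action: maze.move[north]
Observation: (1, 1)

Action: maze.sense[east]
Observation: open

Action: stack.push[east]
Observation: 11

Action: maze.move[east]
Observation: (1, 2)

Action: maze.sense[east]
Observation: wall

Action: maze.sense[north]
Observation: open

Action: stack.push[north]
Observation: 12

Action: maze.move[north]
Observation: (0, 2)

Action: maze.sense[east]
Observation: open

Action: stack.push[east]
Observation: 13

Action: maze.move[east]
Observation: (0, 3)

Action: maze.sense[east]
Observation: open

Action: stack.push[east]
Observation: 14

Action: maze.move[east]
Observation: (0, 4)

Action: maze.sense[south]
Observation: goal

Action: maze.move[south]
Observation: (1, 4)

Answer: (1, 4)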